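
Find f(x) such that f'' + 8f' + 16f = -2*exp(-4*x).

Characteristic equation r² + 8r + 16 = 0 has discriminant (8)² - 4·(16) = 0, so r = -4 is a repeated root.
Hence f_h = (C1 + C2*x)*exp(-4*x).
Since exp(-4*x) solves the homogeneous equation (r = -4 is a root of multiplicity 2), multiply the trial by x^2. Try f_p = A*x^2*exp(-4*x). Substituting into the equation and dividing by exp(-4*x) gives A = -1, so f_p = -x^2*exp(-4*x).

f = C1*exp(-4*x) - x**2*exp(-4*x) + C2*x*exp(-4*x)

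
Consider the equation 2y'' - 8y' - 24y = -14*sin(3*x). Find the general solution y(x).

y = -28*cos(3*x)/195 + 49*sin(3*x)/195 + C1*exp(6*x) + C2*exp(-2*x)

Divide through by 2: y'' - 4y' - 12y = -7*sin(3*x).
Characteristic equation r² - 4r - 12 = 0 factors as (r - 6)(r + 2) = 0, so r = 6, -2.
Hence y_h = C1*exp(6*x) + C2*exp(-2*x).
Try y_p = A*cos(3*x) + B*sin(3*x). Substituting and equating the coefficients of cos(3x) and sin(3x) gives A = -28/195, B = 49/195, so y_p = -28*cos(3*x)/195 + 49*sin(3*x)/195.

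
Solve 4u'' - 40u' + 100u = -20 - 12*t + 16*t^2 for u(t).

u = -131/625 + t/125 + 4*t**2/25 + C1*exp(5*t) + C2*t*exp(5*t)

Divide through by 4: u'' - 10u' + 25u = -5 - 3*t + 4*t^2.
Characteristic equation r² - 10r + 25 = 0 has discriminant (-10)² - 4·(25) = 0, so r = 5 is a repeated root.
Hence u_h = (C1 + C2*t)*exp(5*t).
For the particular solution try u_p = A0 + A1*t + A2*t^2. Substituting and matching coefficients of each power of t gives A0 = -131/625, A1 = 1/125, A2 = 4/25, so u_p = -131/625 + t/125 + 4*t^2/25.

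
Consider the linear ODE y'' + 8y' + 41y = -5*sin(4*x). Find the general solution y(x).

Characteristic equation r² + 8r + 41 = 0 has discriminant (8)² - 4·(41) = -100 < 0, so r = -4 ± 5i.
Hence y_h = C1*cos(5*x)*exp(-4*x) + C2*exp(-4*x)*sin(5*x).
Try y_p = A*cos(4*x) + B*sin(4*x). Substituting and equating the coefficients of cos(4x) and sin(4x) gives A = 160/1649, B = -125/1649, so y_p = -125*sin(4*x)/1649 + 160*cos(4*x)/1649.

y = -125*sin(4*x)/1649 + 160*cos(4*x)/1649 + C1*cos(5*x)*exp(-4*x) + C2*exp(-4*x)*sin(5*x)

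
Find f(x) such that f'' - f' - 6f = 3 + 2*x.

Characteristic equation r² - r - 6 = 0 factors as (r + 2)(r - 3) = 0, so r = -2, 3.
Hence f_h = C1*exp(-2*x) + C2*exp(3*x).
For the particular solution try f_p = A0 + A1*x. Substituting and matching coefficients of each power of x gives A0 = -4/9, A1 = -1/3, so f_p = -4/9 - x/3.

f = -4/9 - x/3 + C1*exp(-2*x) + C2*exp(3*x)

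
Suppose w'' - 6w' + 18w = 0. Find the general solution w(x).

w = C1*cos(3*x)*exp(3*x) + C2*exp(3*x)*sin(3*x)

Characteristic equation r² - 6r + 18 = 0 has discriminant (-6)² - 4·(18) = -36 < 0, so r = 3 ± 3i.
Hence w_h = C1*cos(3*x)*exp(3*x) + C2*exp(3*x)*sin(3*x).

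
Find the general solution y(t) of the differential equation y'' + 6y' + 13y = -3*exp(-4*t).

y = -3*exp(-4*t)/5 + C1*cos(2*t)*exp(-3*t) + C2*exp(-3*t)*sin(2*t)

Characteristic equation r² + 6r + 13 = 0 has discriminant (6)² - 4·(13) = -16 < 0, so r = -3 ± 2i.
Hence y_h = C1*cos(2*t)*exp(-3*t) + C2*exp(-3*t)*sin(2*t).
Try y_p = A*exp(-4*t). Substituting into the equation and dividing by exp(-4*t) gives A = -3/5, so y_p = -3*exp(-4*t)/5.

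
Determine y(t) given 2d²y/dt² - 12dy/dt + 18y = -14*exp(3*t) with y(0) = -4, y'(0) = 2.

Divide through by 2: y'' - 6y' + 9y = -7*exp(3*t).
Characteristic equation r² - 6r + 9 = 0 has discriminant (-6)² - 4·(9) = 0, so r = 3 is a repeated root.
Hence y_h = (C1 + C2*t)*exp(3*t).
Since exp(3*t) solves the homogeneous equation (r = 3 is a root of multiplicity 2), multiply the trial by t^2. Try y_p = A*t^2*exp(3*t). Substituting into the equation and dividing by exp(3*t) gives A = -7/2, so y_p = -7*t^2*exp(3*t)/2.
General solution: y = C1*exp(3*t) - 7*t^2*exp(3*t)/2 + C2*t*exp(3*t).
Apply the initial conditions: y(0) = C1 = -4 and y'(0) = C2 + 3*C1 = 2. Solving gives C1 = -4, C2 = 14.

y = -4*exp(3*t) + 14*t*exp(3*t) - 7*t**2*exp(3*t)/2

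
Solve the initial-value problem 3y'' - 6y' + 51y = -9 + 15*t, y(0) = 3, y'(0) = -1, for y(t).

y = -41/289 + 5*t/17 - 641*exp(t)*sin(4*t)/578 + 908*cos(4*t)*exp(t)/289

Divide through by 3: y'' - 2y' + 17y = -3 + 5*t.
Characteristic equation r² - 2r + 17 = 0 has discriminant (-2)² - 4·(17) = -64 < 0, so r = 1 ± 4i.
Hence y_h = C1*cos(4*t)*exp(t) + C2*exp(t)*sin(4*t).
For the particular solution try y_p = A0 + A1*t. Substituting and matching coefficients of each power of t gives A0 = -41/289, A1 = 5/17, so y_p = -41/289 + 5*t/17.
General solution: y = -41/289 + 5*t/17 + C1*cos(4*t)*exp(t) + C2*exp(t)*sin(4*t).
Apply the initial conditions: y(0) = -41/289 + C1 = 3 and y'(0) = 5/17 + C1 + 4*C2 = -1. Solving gives C1 = 908/289, C2 = -641/578.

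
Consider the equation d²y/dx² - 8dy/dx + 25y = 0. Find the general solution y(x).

y = C1*cos(3*x)*exp(4*x) + C2*exp(4*x)*sin(3*x)

Characteristic equation r² - 8r + 25 = 0 has discriminant (-8)² - 4·(25) = -36 < 0, so r = 4 ± 3i.
Hence y_h = C1*cos(3*x)*exp(4*x) + C2*exp(4*x)*sin(3*x).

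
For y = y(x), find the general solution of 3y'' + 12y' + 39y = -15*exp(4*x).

y = -exp(4*x)/9 + C1*cos(3*x)*exp(-2*x) + C2*exp(-2*x)*sin(3*x)

Divide through by 3: y'' + 4y' + 13y = -5*exp(4*x).
Characteristic equation r² + 4r + 13 = 0 has discriminant (4)² - 4·(13) = -36 < 0, so r = -2 ± 3i.
Hence y_h = C1*cos(3*x)*exp(-2*x) + C2*exp(-2*x)*sin(3*x).
Try y_p = A*exp(4*x). Substituting into the equation and dividing by exp(4*x) gives A = -1/9, so y_p = -exp(4*x)/9.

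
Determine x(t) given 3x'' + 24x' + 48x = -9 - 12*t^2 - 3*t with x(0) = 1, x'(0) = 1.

x = -1/4 - t**2/4 + 3*t/16 + 5*exp(-4*t)/4 + 93*t*exp(-4*t)/16

Divide through by 3: x'' + 8x' + 16x = -3 - t - 4*t^2.
Characteristic equation r² + 8r + 16 = 0 has discriminant (8)² - 4·(16) = 0, so r = -4 is a repeated root.
Hence x_h = (C1 + C2*t)*exp(-4*t).
For the particular solution try x_p = A0 + A1*t + A2*t^2. Substituting and matching coefficients of each power of t gives A0 = -1/4, A1 = 3/16, A2 = -1/4, so x_p = -1/4 - t^2/4 + 3*t/16.
General solution: x = -1/4 - t^2/4 + 3*t/16 + C1*exp(-4*t) + C2*t*exp(-4*t).
Apply the initial conditions: x(0) = -1/4 + C1 = 1 and x'(0) = 3/16 + C2 - 4*C1 = 1. Solving gives C1 = 5/4, C2 = 93/16.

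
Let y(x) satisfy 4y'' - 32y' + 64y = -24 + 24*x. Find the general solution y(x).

y = -3/16 + 3*x/8 + C1*exp(4*x) + C2*x*exp(4*x)

Divide through by 4: y'' - 8y' + 16y = -6 + 6*x.
Characteristic equation r² - 8r + 16 = 0 has discriminant (-8)² - 4·(16) = 0, so r = 4 is a repeated root.
Hence y_h = (C1 + C2*x)*exp(4*x).
For the particular solution try y_p = A0 + A1*x. Substituting and matching coefficients of each power of x gives A0 = -3/16, A1 = 3/8, so y_p = -3/16 + 3*x/8.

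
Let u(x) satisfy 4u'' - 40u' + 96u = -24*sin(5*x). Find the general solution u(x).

Divide through by 4: u'' - 10u' + 24u = -6*sin(5*x).
Characteristic equation r² - 10r + 24 = 0 factors as (r - 4)(r - 6) = 0, so r = 4, 6.
Hence u_h = C1*exp(4*x) + C2*exp(6*x).
Try u_p = A*cos(5*x) + B*sin(5*x). Substituting and equating the coefficients of cos(5x) and sin(5x) gives A = -300/2501, B = 6/2501, so u_p = -300*cos(5*x)/2501 + 6*sin(5*x)/2501.

u = -300*cos(5*x)/2501 + 6*sin(5*x)/2501 + C1*exp(4*x) + C2*exp(6*x)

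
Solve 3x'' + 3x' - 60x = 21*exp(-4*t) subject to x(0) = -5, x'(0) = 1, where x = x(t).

Divide through by 3: x'' + x' - 20x = 7*exp(-4*t).
Characteristic equation r² + r - 20 = 0 factors as (r - 4)(r + 5) = 0, so r = 4, -5.
Hence x_h = C1*exp(4*t) + C2*exp(-5*t).
Try x_p = A*exp(-4*t). Substituting into the equation and dividing by exp(-4*t) gives A = -7/8, so x_p = -7*exp(-4*t)/8.
General solution: x = -7*exp(-4*t)/8 + C1*exp(4*t) + C2*exp(-5*t).
Apply the initial conditions: x(0) = -7/8 + C1 + C2 = -5 and x'(0) = 7/2 - 5*C2 + 4*C1 = 1. Solving gives C1 = -185/72, C2 = -14/9.

x = -185*exp(4*t)/72 - 14*exp(-5*t)/9 - 7*exp(-4*t)/8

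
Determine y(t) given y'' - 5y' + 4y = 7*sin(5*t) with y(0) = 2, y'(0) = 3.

Characteristic equation r² - 5r + 4 = 0 factors as (r - 1)(r - 4) = 0, so r = 1, 4.
Hence y_h = C1*exp(t) + C2*exp(4*t).
Try y_p = A*cos(5*t) + B*sin(5*t). Substituting and equating the coefficients of cos(5t) and sin(5t) gives A = 175/1066, B = -147/1066, so y_p = -147*sin(5*t)/1066 + 175*cos(5*t)/1066.
General solution: y = -147*sin(5*t)/1066 + 175*cos(5*t)/1066 + C1*exp(t) + C2*exp(4*t).
Apply the initial conditions: y(0) = 175/1066 + C1 + C2 = 2 and y'(0) = -735/1066 + C1 + 4*C2 = 3. Solving gives C1 = 95/78, C2 = 76/123.

y = -147*sin(5*t)/1066 + 76*exp(4*t)/123 + 95*exp(t)/78 + 175*cos(5*t)/1066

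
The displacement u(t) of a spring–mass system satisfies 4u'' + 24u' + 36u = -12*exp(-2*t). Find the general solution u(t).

u = -3*exp(-2*t) + C1*exp(-3*t) + C2*t*exp(-3*t)

Divide through by 4: u'' + 6u' + 9u = -3*exp(-2*t).
Characteristic equation r² + 6r + 9 = 0 has discriminant (6)² - 4·(9) = 0, so r = -3 is a repeated root.
Hence u_h = (C1 + C2*t)*exp(-3*t).
Try u_p = A*exp(-2*t). Substituting into the equation and dividing by exp(-2*t) gives A = -3, so u_p = -3*exp(-2*t).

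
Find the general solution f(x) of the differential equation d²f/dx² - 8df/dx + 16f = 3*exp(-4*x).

f = 3*exp(-4*x)/64 + C1*exp(4*x) + C2*x*exp(4*x)

Characteristic equation r² - 8r + 16 = 0 has discriminant (-8)² - 4·(16) = 0, so r = 4 is a repeated root.
Hence f_h = (C1 + C2*x)*exp(4*x).
Try f_p = A*exp(-4*x). Substituting into the equation and dividing by exp(-4*x) gives A = 3/64, so f_p = 3*exp(-4*x)/64.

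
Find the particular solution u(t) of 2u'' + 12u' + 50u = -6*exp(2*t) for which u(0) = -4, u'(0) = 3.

Divide through by 2: u'' + 6u' + 25u = -3*exp(2*t).
Characteristic equation r² + 6r + 25 = 0 has discriminant (6)² - 4·(25) = -64 < 0, so r = -3 ± 4i.
Hence u_h = C1*cos(4*t)*exp(-3*t) + C2*exp(-3*t)*sin(4*t).
Try u_p = A*exp(2*t). Substituting into the equation and dividing by exp(2*t) gives A = -3/41, so u_p = -3*exp(2*t)/41.
General solution: u = -3*exp(2*t)/41 + C1*cos(4*t)*exp(-3*t) + C2*exp(-3*t)*sin(4*t).
Apply the initial conditions: u(0) = -3/41 + C1 = -4 and u'(0) = -6/41 - 3*C1 + 4*C2 = 3. Solving gives C1 = -161/41, C2 = -177/82.

u = -3*exp(2*t)/41 - 177*exp(-3*t)*sin(4*t)/82 - 161*cos(4*t)*exp(-3*t)/41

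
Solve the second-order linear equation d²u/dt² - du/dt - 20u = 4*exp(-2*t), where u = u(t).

Characteristic equation r² - r - 20 = 0 factors as (r + 4)(r - 5) = 0, so r = -4, 5.
Hence u_h = C1*exp(-4*t) + C2*exp(5*t).
Try u_p = A*exp(-2*t). Substituting into the equation and dividing by exp(-2*t) gives A = -2/7, so u_p = -2*exp(-2*t)/7.

u = -2*exp(-2*t)/7 + C1*exp(-4*t) + C2*exp(5*t)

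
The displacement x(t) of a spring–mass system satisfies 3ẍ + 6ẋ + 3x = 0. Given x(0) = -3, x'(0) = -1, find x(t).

Divide through by 3: x'' + 2x' + x = 0.
Characteristic equation r² + 2r + 1 = 0 has discriminant (2)² - 4·(1) = 0, so r = -1 is a repeated root.
Hence x_h = (C1 + C2*t)*exp(-t).
Apply the initial conditions: x(0) = C1 = -3 and x'(0) = C2 - C1 = -1. Solving gives C1 = -3, C2 = -4.

x = -3*exp(-t) - 4*t*exp(-t)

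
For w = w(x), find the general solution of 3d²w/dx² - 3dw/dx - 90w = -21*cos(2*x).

Divide through by 3: w'' - w' - 30w = -7*cos(2*x).
Characteristic equation r² - r - 30 = 0 factors as (r - 6)(r + 5) = 0, so r = 6, -5.
Hence w_h = C1*exp(6*x) + C2*exp(-5*x).
Try w_p = A*cos(2*x) + B*sin(2*x). Substituting and equating the coefficients of cos(2x) and sin(2x) gives A = 119/580, B = 7/580, so w_p = 7*sin(2*x)/580 + 119*cos(2*x)/580.

w = 7*sin(2*x)/580 + 119*cos(2*x)/580 + C1*exp(6*x) + C2*exp(-5*x)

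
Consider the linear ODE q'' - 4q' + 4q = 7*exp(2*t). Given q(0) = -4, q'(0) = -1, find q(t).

q = -4*exp(2*t) + 7*t*exp(2*t) + 7*t**2*exp(2*t)/2

Characteristic equation r² - 4r + 4 = 0 has discriminant (-4)² - 4·(4) = 0, so r = 2 is a repeated root.
Hence q_h = (C1 + C2*t)*exp(2*t).
Since exp(2*t) solves the homogeneous equation (r = 2 is a root of multiplicity 2), multiply the trial by t^2. Try q_p = A*t^2*exp(2*t). Substituting into the equation and dividing by exp(2*t) gives A = 7/2, so q_p = 7*t^2*exp(2*t)/2.
General solution: q = C1*exp(2*t) + 7*t^2*exp(2*t)/2 + C2*t*exp(2*t).
Apply the initial conditions: q(0) = C1 = -4 and q'(0) = C2 + 2*C1 = -1. Solving gives C1 = -4, C2 = 7.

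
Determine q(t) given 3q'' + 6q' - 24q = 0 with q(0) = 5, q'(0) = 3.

q = 7*exp(-4*t)/6 + 23*exp(2*t)/6

Divide through by 3: q'' + 2q' - 8q = 0.
Characteristic equation r² + 2r - 8 = 0 factors as (r + 4)(r - 2) = 0, so r = -4, 2.
Hence q_h = C1*exp(-4*t) + C2*exp(2*t).
Apply the initial conditions: q(0) = C1 + C2 = 5 and q'(0) = -4*C1 + 2*C2 = 3. Solving gives C1 = 7/6, C2 = 23/6.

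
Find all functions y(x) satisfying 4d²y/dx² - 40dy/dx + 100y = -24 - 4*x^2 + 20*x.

y = -106/625 - x**2/25 + 21*x/125 + C1*exp(5*x) + C2*x*exp(5*x)

Divide through by 4: y'' - 10y' + 25y = -6 - x^2 + 5*x.
Characteristic equation r² - 10r + 25 = 0 has discriminant (-10)² - 4·(25) = 0, so r = 5 is a repeated root.
Hence y_h = (C1 + C2*x)*exp(5*x).
For the particular solution try y_p = A0 + A1*x + A2*x^2. Substituting and matching coefficients of each power of x gives A0 = -106/625, A1 = 21/125, A2 = -1/25, so y_p = -106/625 - x^2/25 + 21*x/125.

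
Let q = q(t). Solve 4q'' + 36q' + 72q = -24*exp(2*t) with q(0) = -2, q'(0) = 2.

q = -44*exp(-3*t)/15 - 3*exp(2*t)/20 + 13*exp(-6*t)/12

Divide through by 4: q'' + 9q' + 18q = -6*exp(2*t).
Characteristic equation r² + 9r + 18 = 0 factors as (r + 3)(r + 6) = 0, so r = -3, -6.
Hence q_h = C1*exp(-3*t) + C2*exp(-6*t).
Try q_p = A*exp(2*t). Substituting into the equation and dividing by exp(2*t) gives A = -3/20, so q_p = -3*exp(2*t)/20.
General solution: q = -3*exp(2*t)/20 + C1*exp(-3*t) + C2*exp(-6*t).
Apply the initial conditions: q(0) = -3/20 + C1 + C2 = -2 and q'(0) = -3/10 - 6*C2 - 3*C1 = 2. Solving gives C1 = -44/15, C2 = 13/12.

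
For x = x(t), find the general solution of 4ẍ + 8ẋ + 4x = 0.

Divide through by 4: x'' + 2x' + x = 0.
Characteristic equation r² + 2r + 1 = 0 has discriminant (2)² - 4·(1) = 0, so r = -1 is a repeated root.
Hence x_h = (C1 + C2*t)*exp(-t).

x = C1*exp(-t) + C2*t*exp(-t)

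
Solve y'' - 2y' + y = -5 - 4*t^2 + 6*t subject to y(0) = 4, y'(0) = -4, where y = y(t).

y = -17 - 10*t - 4*t**2 + 21*exp(t) - 15*t*exp(t)

Characteristic equation r² - 2r + 1 = 0 has discriminant (-2)² - 4·(1) = 0, so r = 1 is a repeated root.
Hence y_h = (C1 + C2*t)*exp(t).
For the particular solution try y_p = A0 + A1*t + A2*t^2. Substituting and matching coefficients of each power of t gives A0 = -17, A1 = -10, A2 = -4, so y_p = -17 - 10*t - 4*t^2.
General solution: y = -17 - 10*t - 4*t^2 + C1*exp(t) + C2*t*exp(t).
Apply the initial conditions: y(0) = -17 + C1 = 4 and y'(0) = -10 + C1 + C2 = -4. Solving gives C1 = 21, C2 = -15.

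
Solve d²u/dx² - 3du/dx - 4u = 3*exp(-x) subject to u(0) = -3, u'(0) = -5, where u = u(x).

u = -38*exp(-x)/25 - 37*exp(4*x)/25 - 3*x*exp(-x)/5

Characteristic equation r² - 3r - 4 = 0 factors as (r - 4)(r + 1) = 0, so r = 4, -1.
Hence u_h = C1*exp(4*x) + C2*exp(-x).
Since exp(-x) solves the homogeneous equation (r = -1 is a root of multiplicity 1), multiply the trial by x. Try u_p = A*x*exp(-x). Substituting into the equation and dividing by exp(-x) gives A = -3/5, so u_p = -3*x*exp(-x)/5.
General solution: u = C1*exp(4*x) + C2*exp(-x) - 3*x*exp(-x)/5.
Apply the initial conditions: u(0) = C1 + C2 = -3 and u'(0) = -3/5 - C2 + 4*C1 = -5. Solving gives C1 = -37/25, C2 = -38/25.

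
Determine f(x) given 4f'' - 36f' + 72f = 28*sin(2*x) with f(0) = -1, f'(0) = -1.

Divide through by 4: f'' - 9f' + 18f = 7*sin(2*x).
Characteristic equation r² - 9r + 18 = 0 factors as (r - 6)(r - 3) = 0, so r = 6, 3.
Hence f_h = C1*exp(6*x) + C2*exp(3*x).
Try f_p = A*cos(2*x) + B*sin(2*x). Substituting and equating the coefficients of cos(2x) and sin(2x) gives A = 63/260, B = 49/260, so f_p = 49*sin(2*x)/260 + 63*cos(2*x)/260.
General solution: f = 49*sin(2*x)/260 + 63*cos(2*x)/260 + C1*exp(6*x) + C2*exp(3*x).
Apply the initial conditions: f(0) = 63/260 + C1 + C2 = -1 and f'(0) = 49/130 + 3*C2 + 6*C1 = -1. Solving gives C1 = 47/60, C2 = -79/39.

f = -79*exp(3*x)/39 + 47*exp(6*x)/60 + 49*sin(2*x)/260 + 63*cos(2*x)/260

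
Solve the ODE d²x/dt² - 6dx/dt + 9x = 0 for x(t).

Characteristic equation r² - 6r + 9 = 0 has discriminant (-6)² - 4·(9) = 0, so r = 3 is a repeated root.
Hence x_h = (C1 + C2*t)*exp(3*t).

x = C1*exp(3*t) + C2*t*exp(3*t)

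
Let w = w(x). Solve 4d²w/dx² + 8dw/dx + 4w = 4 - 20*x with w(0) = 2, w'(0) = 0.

Divide through by 4: w'' + 2w' + w = 1 - 5*x.
Characteristic equation r² + 2r + 1 = 0 has discriminant (2)² - 4·(1) = 0, so r = -1 is a repeated root.
Hence w_h = (C1 + C2*x)*exp(-x).
For the particular solution try w_p = A0 + A1*x. Substituting and matching coefficients of each power of x gives A0 = 11, A1 = -5, so w_p = 11 - 5*x.
General solution: w = 11 - 5*x + C1*exp(-x) + C2*x*exp(-x).
Apply the initial conditions: w(0) = 11 + C1 = 2 and w'(0) = -5 + C2 - C1 = 0. Solving gives C1 = -9, C2 = -4.

w = 11 - 9*exp(-x) - 5*x - 4*x*exp(-x)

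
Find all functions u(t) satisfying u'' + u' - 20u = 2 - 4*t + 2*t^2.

Characteristic equation r² + r - 20 = 0 factors as (r - 4)(r + 5) = 0, so r = 4, -5.
Hence u_h = C1*exp(4*t) + C2*exp(-5*t).
For the particular solution try u_p = A0 + A1*t + A2*t^2. Substituting and matching coefficients of each power of t gives A0 = -201/2000, A1 = 19/100, A2 = -1/10, so u_p = -201/2000 - t^2/10 + 19*t/100.

u = -201/2000 - t**2/10 + 19*t/100 + C1*exp(4*t) + C2*exp(-5*t)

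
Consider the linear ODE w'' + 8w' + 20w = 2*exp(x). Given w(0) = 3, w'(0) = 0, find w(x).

w = 2*exp(x)/29 + 85*cos(2*x)*exp(-4*x)/29 + 169*exp(-4*x)*sin(2*x)/29

Characteristic equation r² + 8r + 20 = 0 has discriminant (8)² - 4·(20) = -16 < 0, so r = -4 ± 2i.
Hence w_h = C1*cos(2*x)*exp(-4*x) + C2*exp(-4*x)*sin(2*x).
Try w_p = A*exp(x). Substituting into the equation and dividing by exp(x) gives A = 2/29, so w_p = 2*exp(x)/29.
General solution: w = 2*exp(x)/29 + C1*cos(2*x)*exp(-4*x) + C2*exp(-4*x)*sin(2*x).
Apply the initial conditions: w(0) = 2/29 + C1 = 3 and w'(0) = 2/29 - 4*C1 + 2*C2 = 0. Solving gives C1 = 85/29, C2 = 169/29.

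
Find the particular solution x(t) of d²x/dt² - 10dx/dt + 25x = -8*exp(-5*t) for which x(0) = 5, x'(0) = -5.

x = -2*exp(-5*t)/25 + 127*exp(5*t)/25 - 154*t*exp(5*t)/5

Characteristic equation r² - 10r + 25 = 0 has discriminant (-10)² - 4·(25) = 0, so r = 5 is a repeated root.
Hence x_h = (C1 + C2*t)*exp(5*t).
Try x_p = A*exp(-5*t). Substituting into the equation and dividing by exp(-5*t) gives A = -2/25, so x_p = -2*exp(-5*t)/25.
General solution: x = -2*exp(-5*t)/25 + C1*exp(5*t) + C2*t*exp(5*t).
Apply the initial conditions: x(0) = -2/25 + C1 = 5 and x'(0) = 2/5 + C2 + 5*C1 = -5. Solving gives C1 = 127/25, C2 = -154/5.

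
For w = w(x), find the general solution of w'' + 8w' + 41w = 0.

Characteristic equation r² + 8r + 41 = 0 has discriminant (8)² - 4·(41) = -100 < 0, so r = -4 ± 5i.
Hence w_h = C1*cos(5*x)*exp(-4*x) + C2*exp(-4*x)*sin(5*x).

w = C1*cos(5*x)*exp(-4*x) + C2*exp(-4*x)*sin(5*x)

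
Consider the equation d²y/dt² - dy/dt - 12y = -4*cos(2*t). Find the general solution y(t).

Characteristic equation r² - r - 12 = 0 factors as (r - 4)(r + 3) = 0, so r = 4, -3.
Hence y_h = C1*exp(4*t) + C2*exp(-3*t).
Try y_p = A*cos(2*t) + B*sin(2*t). Substituting and equating the coefficients of cos(2t) and sin(2t) gives A = 16/65, B = 2/65, so y_p = 2*sin(2*t)/65 + 16*cos(2*t)/65.

y = 2*sin(2*t)/65 + 16*cos(2*t)/65 + C1*exp(4*t) + C2*exp(-3*t)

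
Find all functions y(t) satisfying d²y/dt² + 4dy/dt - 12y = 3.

Characteristic equation r² + 4r - 12 = 0 factors as (r + 6)(r - 2) = 0, so r = -6, 2.
Hence y_h = C1*exp(-6*t) + C2*exp(2*t).
For the particular solution try y_p = A0. Substituting and matching coefficients of each power of t gives A0 = -1/4, so y_p = -1/4.

y = -1/4 + C1*exp(-6*t) + C2*exp(2*t)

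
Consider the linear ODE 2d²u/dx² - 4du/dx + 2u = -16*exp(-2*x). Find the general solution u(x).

u = -8*exp(-2*x)/9 + C1*exp(x) + C2*x*exp(x)

Divide through by 2: u'' - 2u' + u = -8*exp(-2*x).
Characteristic equation r² - 2r + 1 = 0 has discriminant (-2)² - 4·(1) = 0, so r = 1 is a repeated root.
Hence u_h = (C1 + C2*x)*exp(x).
Try u_p = A*exp(-2*x). Substituting into the equation and dividing by exp(-2*x) gives A = -8/9, so u_p = -8*exp(-2*x)/9.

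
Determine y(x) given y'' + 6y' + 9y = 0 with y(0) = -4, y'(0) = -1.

y = -4*exp(-3*x) - 13*x*exp(-3*x)

Characteristic equation r² + 6r + 9 = 0 has discriminant (6)² - 4·(9) = 0, so r = -3 is a repeated root.
Hence y_h = (C1 + C2*x)*exp(-3*x).
Apply the initial conditions: y(0) = C1 = -4 and y'(0) = C2 - 3*C1 = -1. Solving gives C1 = -4, C2 = -13.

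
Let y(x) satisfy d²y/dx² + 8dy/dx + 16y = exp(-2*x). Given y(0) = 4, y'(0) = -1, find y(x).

y = exp(-2*x)/4 + 15*exp(-4*x)/4 + 29*x*exp(-4*x)/2

Characteristic equation r² + 8r + 16 = 0 has discriminant (8)² - 4·(16) = 0, so r = -4 is a repeated root.
Hence y_h = (C1 + C2*x)*exp(-4*x).
Try y_p = A*exp(-2*x). Substituting into the equation and dividing by exp(-2*x) gives A = 1/4, so y_p = exp(-2*x)/4.
General solution: y = exp(-2*x)/4 + C1*exp(-4*x) + C2*x*exp(-4*x).
Apply the initial conditions: y(0) = 1/4 + C1 = 4 and y'(0) = -1/2 + C2 - 4*C1 = -1. Solving gives C1 = 15/4, C2 = 29/2.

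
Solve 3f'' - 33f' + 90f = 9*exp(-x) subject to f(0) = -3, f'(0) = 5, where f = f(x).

f = -47*exp(5*x)/2 + exp(-x)/14 + 143*exp(6*x)/7

Divide through by 3: f'' - 11f' + 30f = 3*exp(-x).
Characteristic equation r² - 11r + 30 = 0 factors as (r - 5)(r - 6) = 0, so r = 5, 6.
Hence f_h = C1*exp(5*x) + C2*exp(6*x).
Try f_p = A*exp(-x). Substituting into the equation and dividing by exp(-x) gives A = 1/14, so f_p = exp(-x)/14.
General solution: f = exp(-x)/14 + C1*exp(5*x) + C2*exp(6*x).
Apply the initial conditions: f(0) = 1/14 + C1 + C2 = -3 and f'(0) = -1/14 + 5*C1 + 6*C2 = 5. Solving gives C1 = -47/2, C2 = 143/7.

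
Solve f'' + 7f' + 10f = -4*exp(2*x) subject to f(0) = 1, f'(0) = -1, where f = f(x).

Characteristic equation r² + 7r + 10 = 0 factors as (r + 2)(r + 5) = 0, so r = -2, -5.
Hence f_h = C1*exp(-2*x) + C2*exp(-5*x).
Try f_p = A*exp(2*x). Substituting into the equation and dividing by exp(2*x) gives A = -1/7, so f_p = -exp(2*x)/7.
General solution: f = -exp(2*x)/7 + C1*exp(-2*x) + C2*exp(-5*x).
Apply the initial conditions: f(0) = -1/7 + C1 + C2 = 1 and f'(0) = -2/7 - 5*C2 - 2*C1 = -1. Solving gives C1 = 5/3, C2 = -11/21.

f = -11*exp(-5*x)/21 - exp(2*x)/7 + 5*exp(-2*x)/3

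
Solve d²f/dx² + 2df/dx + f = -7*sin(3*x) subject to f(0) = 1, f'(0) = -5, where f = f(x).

f = 14*sin(3*x)/25 + 21*cos(3*x)/50 + 29*exp(-x)/50 - 61*x*exp(-x)/10

Characteristic equation r² + 2r + 1 = 0 has discriminant (2)² - 4·(1) = 0, so r = -1 is a repeated root.
Hence f_h = (C1 + C2*x)*exp(-x).
Try f_p = A*cos(3*x) + B*sin(3*x). Substituting and equating the coefficients of cos(3x) and sin(3x) gives A = 21/50, B = 14/25, so f_p = 14*sin(3*x)/25 + 21*cos(3*x)/50.
General solution: f = 14*sin(3*x)/25 + 21*cos(3*x)/50 + C1*exp(-x) + C2*x*exp(-x).
Apply the initial conditions: f(0) = 21/50 + C1 = 1 and f'(0) = 42/25 + C2 - C1 = -5. Solving gives C1 = 29/50, C2 = -61/10.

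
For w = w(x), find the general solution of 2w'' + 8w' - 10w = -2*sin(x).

w = cos(x)/13 + 3*sin(x)/26 + C1*exp(-5*x) + C2*exp(x)

Divide through by 2: w'' + 4w' - 5w = -sin(x).
Characteristic equation r² + 4r - 5 = 0 factors as (r + 5)(r - 1) = 0, so r = -5, 1.
Hence w_h = C1*exp(-5*x) + C2*exp(x).
Try w_p = A*cos(x) + B*sin(x). Substituting and equating the coefficients of cos(x) and sin(x) gives A = 1/13, B = 3/26, so w_p = cos(x)/13 + 3*sin(x)/26.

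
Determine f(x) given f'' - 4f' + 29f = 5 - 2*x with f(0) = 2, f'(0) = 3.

f = 137/841 - 2*x/29 - 509*exp(2*x)*sin(5*x)/4205 + 1545*cos(5*x)*exp(2*x)/841

Characteristic equation r² - 4r + 29 = 0 has discriminant (-4)² - 4·(29) = -100 < 0, so r = 2 ± 5i.
Hence f_h = C1*cos(5*x)*exp(2*x) + C2*exp(2*x)*sin(5*x).
For the particular solution try f_p = A0 + A1*x. Substituting and matching coefficients of each power of x gives A0 = 137/841, A1 = -2/29, so f_p = 137/841 - 2*x/29.
General solution: f = 137/841 - 2*x/29 + C1*cos(5*x)*exp(2*x) + C2*exp(2*x)*sin(5*x).
Apply the initial conditions: f(0) = 137/841 + C1 = 2 and f'(0) = -2/29 + 2*C1 + 5*C2 = 3. Solving gives C1 = 1545/841, C2 = -509/4205.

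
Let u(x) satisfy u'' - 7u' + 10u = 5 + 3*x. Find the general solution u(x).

u = 71/100 + 3*x/10 + C1*exp(5*x) + C2*exp(2*x)

Characteristic equation r² - 7r + 10 = 0 factors as (r - 5)(r - 2) = 0, so r = 5, 2.
Hence u_h = C1*exp(5*x) + C2*exp(2*x).
For the particular solution try u_p = A0 + A1*x. Substituting and matching coefficients of each power of x gives A0 = 71/100, A1 = 3/10, so u_p = 71/100 + 3*x/10.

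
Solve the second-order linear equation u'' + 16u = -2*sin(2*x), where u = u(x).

Characteristic equation r² + 16 = 0 has discriminant (0)² - 4·(16) = -64 < 0, so r = ± 4i.
Hence u_h = C1*cos(4*x) + C2*sin(4*x).
Try u_p = A*cos(2*x) + B*sin(2*x). Substituting and equating the coefficients of cos(2x) and sin(2x) gives A = 0, B = -1/6, so u_p = -sin(2*x)/6.

u = -sin(2*x)/6 + C1*cos(4*x) + C2*sin(4*x)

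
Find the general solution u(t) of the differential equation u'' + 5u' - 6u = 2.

Characteristic equation r² + 5r - 6 = 0 factors as (r + 6)(r - 1) = 0, so r = -6, 1.
Hence u_h = C1*exp(-6*t) + C2*exp(t).
For the particular solution try u_p = A0. Substituting and matching coefficients of each power of t gives A0 = -1/3, so u_p = -1/3.

u = -1/3 + C1*exp(-6*t) + C2*exp(t)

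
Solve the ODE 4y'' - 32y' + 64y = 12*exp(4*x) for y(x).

y = C1*exp(4*x) + 3*x**2*exp(4*x)/2 + C2*x*exp(4*x)

Divide through by 4: y'' - 8y' + 16y = 3*exp(4*x).
Characteristic equation r² - 8r + 16 = 0 has discriminant (-8)² - 4·(16) = 0, so r = 4 is a repeated root.
Hence y_h = (C1 + C2*x)*exp(4*x).
Since exp(4*x) solves the homogeneous equation (r = 4 is a root of multiplicity 2), multiply the trial by x^2. Try y_p = A*x^2*exp(4*x). Substituting into the equation and dividing by exp(4*x) gives A = 3/2, so y_p = 3*x^2*exp(4*x)/2.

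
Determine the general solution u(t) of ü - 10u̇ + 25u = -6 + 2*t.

u = -26/125 + 2*t/25 + C1*exp(5*t) + C2*t*exp(5*t)

Characteristic equation r² - 10r + 25 = 0 has discriminant (-10)² - 4·(25) = 0, so r = 5 is a repeated root.
Hence u_h = (C1 + C2*t)*exp(5*t).
For the particular solution try u_p = A0 + A1*t. Substituting and matching coefficients of each power of t gives A0 = -26/125, A1 = 2/25, so u_p = -26/125 + 2*t/25.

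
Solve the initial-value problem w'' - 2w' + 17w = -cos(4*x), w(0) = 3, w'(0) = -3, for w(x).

Characteristic equation r² - 2r + 17 = 0 has discriminant (-2)² - 4·(17) = -64 < 0, so r = 1 ± 4i.
Hence w_h = C1*cos(4*x)*exp(x) + C2*exp(x)*sin(4*x).
Try w_p = A*cos(4*x) + B*sin(4*x). Substituting and equating the coefficients of cos(4x) and sin(4x) gives A = -1/65, B = 8/65, so w_p = -cos(4*x)/65 + 8*sin(4*x)/65.
General solution: w = -cos(4*x)/65 + 8*sin(4*x)/65 + C1*cos(4*x)*exp(x) + C2*exp(x)*sin(4*x).
Apply the initial conditions: w(0) = -1/65 + C1 = 3 and w'(0) = 32/65 + C1 + 4*C2 = -3. Solving gives C1 = 196/65, C2 = -423/260.

w = -cos(4*x)/65 + 8*sin(4*x)/65 - 423*exp(x)*sin(4*x)/260 + 196*cos(4*x)*exp(x)/65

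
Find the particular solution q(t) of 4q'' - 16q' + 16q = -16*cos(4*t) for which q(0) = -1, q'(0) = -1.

Divide through by 4: q'' - 4q' + 4q = -4*cos(4*t).
Characteristic equation r² - 4r + 4 = 0 has discriminant (-4)² - 4·(4) = 0, so r = 2 is a repeated root.
Hence q_h = (C1 + C2*t)*exp(2*t).
Try q_p = A*cos(4*t) + B*sin(4*t). Substituting and equating the coefficients of cos(4t) and sin(4t) gives A = 3/25, B = 4/25, so q_p = 3*cos(4*t)/25 + 4*sin(4*t)/25.
General solution: q = 3*cos(4*t)/25 + 4*sin(4*t)/25 + C1*exp(2*t) + C2*t*exp(2*t).
Apply the initial conditions: q(0) = 3/25 + C1 = -1 and q'(0) = 16/25 + C2 + 2*C1 = -1. Solving gives C1 = -28/25, C2 = 3/5.

q = -28*exp(2*t)/25 + 3*cos(4*t)/25 + 4*sin(4*t)/25 + 3*t*exp(2*t)/5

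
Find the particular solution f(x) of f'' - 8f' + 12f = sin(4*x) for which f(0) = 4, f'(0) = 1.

f = -45*exp(6*x)/26 - sin(4*x)/260 + 2*cos(4*x)/65 + 57*exp(2*x)/10

Characteristic equation r² - 8r + 12 = 0 factors as (r - 6)(r - 2) = 0, so r = 6, 2.
Hence f_h = C1*exp(6*x) + C2*exp(2*x).
Try f_p = A*cos(4*x) + B*sin(4*x). Substituting and equating the coefficients of cos(4x) and sin(4x) gives A = 2/65, B = -1/260, so f_p = -sin(4*x)/260 + 2*cos(4*x)/65.
General solution: f = -sin(4*x)/260 + 2*cos(4*x)/65 + C1*exp(6*x) + C2*exp(2*x).
Apply the initial conditions: f(0) = 2/65 + C1 + C2 = 4 and f'(0) = -1/65 + 2*C2 + 6*C1 = 1. Solving gives C1 = -45/26, C2 = 57/10.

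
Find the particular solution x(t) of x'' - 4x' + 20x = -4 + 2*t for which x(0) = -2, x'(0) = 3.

x = -9/50 + t/10 - 91*cos(4*t)*exp(2*t)/50 + 327*exp(2*t)*sin(4*t)/200

Characteristic equation r² - 4r + 20 = 0 has discriminant (-4)² - 4·(20) = -64 < 0, so r = 2 ± 4i.
Hence x_h = C1*cos(4*t)*exp(2*t) + C2*exp(2*t)*sin(4*t).
For the particular solution try x_p = A0 + A1*t. Substituting and matching coefficients of each power of t gives A0 = -9/50, A1 = 1/10, so x_p = -9/50 + t/10.
General solution: x = -9/50 + t/10 + C1*cos(4*t)*exp(2*t) + C2*exp(2*t)*sin(4*t).
Apply the initial conditions: x(0) = -9/50 + C1 = -2 and x'(0) = 1/10 + 2*C1 + 4*C2 = 3. Solving gives C1 = -91/50, C2 = 327/200.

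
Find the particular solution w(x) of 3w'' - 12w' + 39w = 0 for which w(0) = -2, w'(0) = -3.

w = -2*cos(3*x)*exp(2*x) + exp(2*x)*sin(3*x)/3

Divide through by 3: w'' - 4w' + 13w = 0.
Characteristic equation r² - 4r + 13 = 0 has discriminant (-4)² - 4·(13) = -36 < 0, so r = 2 ± 3i.
Hence w_h = C1*cos(3*x)*exp(2*x) + C2*exp(2*x)*sin(3*x).
Apply the initial conditions: w(0) = C1 = -2 and w'(0) = 2*C1 + 3*C2 = -3. Solving gives C1 = -2, C2 = 1/3.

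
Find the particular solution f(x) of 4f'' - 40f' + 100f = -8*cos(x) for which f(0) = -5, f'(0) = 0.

Divide through by 4: f'' - 10f' + 25f = -2*cos(x).
Characteristic equation r² - 10r + 25 = 0 has discriminant (-10)² - 4·(25) = 0, so r = 5 is a repeated root.
Hence f_h = (C1 + C2*x)*exp(5*x).
Try f_p = A*cos(x) + B*sin(x). Substituting and equating the coefficients of cos(x) and sin(x) gives A = -12/169, B = 5/169, so f_p = -12*cos(x)/169 + 5*sin(x)/169.
General solution: f = -12*cos(x)/169 + 5*sin(x)/169 + C1*exp(5*x) + C2*x*exp(5*x).
Apply the initial conditions: f(0) = -12/169 + C1 = -5 and f'(0) = 5/169 + C2 + 5*C1 = 0. Solving gives C1 = -833/169, C2 = 320/13.

f = -833*exp(5*x)/169 - 12*cos(x)/169 + 5*sin(x)/169 + 320*x*exp(5*x)/13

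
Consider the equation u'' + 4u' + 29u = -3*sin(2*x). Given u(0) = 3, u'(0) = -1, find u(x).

Characteristic equation r² + 4r + 29 = 0 has discriminant (4)² - 4·(29) = -100 < 0, so r = -2 ± 5i.
Hence u_h = C1*cos(5*x)*exp(-2*x) + C2*exp(-2*x)*sin(5*x).
Try u_p = A*cos(2*x) + B*sin(2*x). Substituting and equating the coefficients of cos(2x) and sin(2x) gives A = 24/689, B = -75/689, so u_p = -75*sin(2*x)/689 + 24*cos(2*x)/689.
General solution: u = -75*sin(2*x)/689 + 24*cos(2*x)/689 + C1*cos(5*x)*exp(-2*x) + C2*exp(-2*x)*sin(5*x).
Apply the initial conditions: u(0) = 24/689 + C1 = 3 and u'(0) = -150/689 - 2*C1 + 5*C2 = -1. Solving gives C1 = 2043/689, C2 = 3547/3445.

u = -75*sin(2*x)/689 + 24*cos(2*x)/689 + 2043*cos(5*x)*exp(-2*x)/689 + 3547*exp(-2*x)*sin(5*x)/3445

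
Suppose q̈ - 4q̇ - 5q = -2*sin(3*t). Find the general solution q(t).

Characteristic equation r² - 4r - 5 = 0 factors as (r - 5)(r + 1) = 0, so r = 5, -1.
Hence q_h = C1*exp(5*t) + C2*exp(-t).
Try q_p = A*cos(3*t) + B*sin(3*t). Substituting and equating the coefficients of cos(3t) and sin(3t) gives A = -6/85, B = 7/85, so q_p = -6*cos(3*t)/85 + 7*sin(3*t)/85.

q = -6*cos(3*t)/85 + 7*sin(3*t)/85 + C1*exp(5*t) + C2*exp(-t)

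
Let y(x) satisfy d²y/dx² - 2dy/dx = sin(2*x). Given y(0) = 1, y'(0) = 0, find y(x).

y = 3/4 - sin(2*x)/8 + cos(2*x)/8 + exp(2*x)/8

Characteristic equation r² - 2r = 0 factors as (r - 2)r = 0, so r = 2, 0.
Hence y_h = C1*exp(2*x) + C2.
Try y_p = A*cos(2*x) + B*sin(2*x). Substituting and equating the coefficients of cos(2x) and sin(2x) gives A = 1/8, B = -1/8, so y_p = -sin(2*x)/8 + cos(2*x)/8.
General solution: y = C2 - sin(2*x)/8 + cos(2*x)/8 + C1*exp(2*x).
Apply the initial conditions: y(0) = 1/8 + C1 + C2 = 1 and y'(0) = -1/4 + 2*C1 = 0. Solving gives C1 = 1/8, C2 = 3/4.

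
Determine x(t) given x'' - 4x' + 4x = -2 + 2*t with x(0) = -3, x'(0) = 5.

Characteristic equation r² - 4r + 4 = 0 has discriminant (-4)² - 4·(4) = 0, so r = 2 is a repeated root.
Hence x_h = (C1 + C2*t)*exp(2*t).
For the particular solution try x_p = A0 + A1*t. Substituting and matching coefficients of each power of t gives A0 = 0, A1 = 1/2, so x_p = t/2.
General solution: x = t/2 + C1*exp(2*t) + C2*t*exp(2*t).
Apply the initial conditions: x(0) = C1 = -3 and x'(0) = 1/2 + C2 + 2*C1 = 5. Solving gives C1 = -3, C2 = 21/2.

x = t/2 - 3*exp(2*t) + 21*t*exp(2*t)/2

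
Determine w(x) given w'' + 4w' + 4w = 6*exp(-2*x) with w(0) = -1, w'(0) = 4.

Characteristic equation r² + 4r + 4 = 0 has discriminant (4)² - 4·(4) = 0, so r = -2 is a repeated root.
Hence w_h = (C1 + C2*x)*exp(-2*x).
Since exp(-2*x) solves the homogeneous equation (r = -2 is a root of multiplicity 2), multiply the trial by x^2. Try w_p = A*x^2*exp(-2*x). Substituting into the equation and dividing by exp(-2*x) gives A = 3, so w_p = 3*x^2*exp(-2*x).
General solution: w = C1*exp(-2*x) + 3*x^2*exp(-2*x) + C2*x*exp(-2*x).
Apply the initial conditions: w(0) = C1 = -1 and w'(0) = C2 - 2*C1 = 4. Solving gives C1 = -1, C2 = 2.

w = -exp(-2*x) + 2*x*exp(-2*x) + 3*x**2*exp(-2*x)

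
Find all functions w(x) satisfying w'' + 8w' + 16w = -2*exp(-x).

w = -2*exp(-x)/9 + C1*exp(-4*x) + C2*x*exp(-4*x)

Characteristic equation r² + 8r + 16 = 0 has discriminant (8)² - 4·(16) = 0, so r = -4 is a repeated root.
Hence w_h = (C1 + C2*x)*exp(-4*x).
Try w_p = A*exp(-x). Substituting into the equation and dividing by exp(-x) gives A = -2/9, so w_p = -2*exp(-x)/9.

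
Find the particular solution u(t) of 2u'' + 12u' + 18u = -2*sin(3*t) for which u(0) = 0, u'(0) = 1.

u = -exp(-3*t)/18 + cos(3*t)/18 + 5*t*exp(-3*t)/6

Divide through by 2: u'' + 6u' + 9u = -sin(3*t).
Characteristic equation r² + 6r + 9 = 0 has discriminant (6)² - 4·(9) = 0, so r = -3 is a repeated root.
Hence u_h = (C1 + C2*t)*exp(-3*t).
Try u_p = A*cos(3*t) + B*sin(3*t). Substituting and equating the coefficients of cos(3t) and sin(3t) gives A = 1/18, B = 0, so u_p = cos(3*t)/18.
General solution: u = cos(3*t)/18 + C1*exp(-3*t) + C2*t*exp(-3*t).
Apply the initial conditions: u(0) = 1/18 + C1 = 0 and u'(0) = C2 - 3*C1 = 1. Solving gives C1 = -1/18, C2 = 5/6.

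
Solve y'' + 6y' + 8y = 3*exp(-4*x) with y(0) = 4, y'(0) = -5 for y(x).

Characteristic equation r² + 6r + 8 = 0 factors as (r + 2)(r + 4) = 0, so r = -2, -4.
Hence y_h = C1*exp(-2*x) + C2*exp(-4*x).
Since exp(-4*x) solves the homogeneous equation (r = -4 is a root of multiplicity 1), multiply the trial by x. Try y_p = A*x*exp(-4*x). Substituting into the equation and dividing by exp(-4*x) gives A = -3/2, so y_p = -3*x*exp(-4*x)/2.
General solution: y = C1*exp(-2*x) + C2*exp(-4*x) - 3*x*exp(-4*x)/2.
Apply the initial conditions: y(0) = C1 + C2 = 4 and y'(0) = -3/2 - 4*C2 - 2*C1 = -5. Solving gives C1 = 25/4, C2 = -9/4.

y = -9*exp(-4*x)/4 + 25*exp(-2*x)/4 - 3*x*exp(-4*x)/2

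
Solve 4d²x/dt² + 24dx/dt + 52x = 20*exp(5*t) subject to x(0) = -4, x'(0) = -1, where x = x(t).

Divide through by 4: x'' + 6x' + 13x = 5*exp(5*t).
Characteristic equation r² + 6r + 13 = 0 has discriminant (6)² - 4·(13) = -16 < 0, so r = -3 ± 2i.
Hence x_h = C1*cos(2*t)*exp(-3*t) + C2*exp(-3*t)*sin(2*t).
Try x_p = A*exp(5*t). Substituting into the equation and dividing by exp(5*t) gives A = 5/68, so x_p = 5*exp(5*t)/68.
General solution: x = 5*exp(5*t)/68 + C1*cos(2*t)*exp(-3*t) + C2*exp(-3*t)*sin(2*t).
Apply the initial conditions: x(0) = 5/68 + C1 = -4 and x'(0) = 25/68 - 3*C1 + 2*C2 = -1. Solving gives C1 = -277/68, C2 = -231/34.

x = 5*exp(5*t)/68 - 277*cos(2*t)*exp(-3*t)/68 - 231*exp(-3*t)*sin(2*t)/34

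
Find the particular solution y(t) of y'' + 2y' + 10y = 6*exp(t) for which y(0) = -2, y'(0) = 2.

Characteristic equation r² + 2r + 10 = 0 has discriminant (2)² - 4·(10) = -36 < 0, so r = -1 ± 3i.
Hence y_h = C1*cos(3*t)*exp(-t) + C2*exp(-t)*sin(3*t).
Try y_p = A*exp(t). Substituting into the equation and dividing by exp(t) gives A = 6/13, so y_p = 6*exp(t)/13.
General solution: y = 6*exp(t)/13 + C1*cos(3*t)*exp(-t) + C2*exp(-t)*sin(3*t).
Apply the initial conditions: y(0) = 6/13 + C1 = -2 and y'(0) = 6/13 - C1 + 3*C2 = 2. Solving gives C1 = -32/13, C2 = -4/13.

y = 6*exp(t)/13 - 32*cos(3*t)*exp(-t)/13 - 4*exp(-t)*sin(3*t)/13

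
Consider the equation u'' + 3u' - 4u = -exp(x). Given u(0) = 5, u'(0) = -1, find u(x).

u = 29*exp(-4*x)/25 + 96*exp(x)/25 - x*exp(x)/5

Characteristic equation r² + 3r - 4 = 0 factors as (r + 4)(r - 1) = 0, so r = -4, 1.
Hence u_h = C1*exp(-4*x) + C2*exp(x).
Since exp(x) solves the homogeneous equation (r = 1 is a root of multiplicity 1), multiply the trial by x. Try u_p = A*x*exp(x). Substituting into the equation and dividing by exp(x) gives A = -1/5, so u_p = -x*exp(x)/5.
General solution: u = C1*exp(-4*x) + C2*exp(x) - x*exp(x)/5.
Apply the initial conditions: u(0) = C1 + C2 = 5 and u'(0) = -1/5 + C2 - 4*C1 = -1. Solving gives C1 = 29/25, C2 = 96/25.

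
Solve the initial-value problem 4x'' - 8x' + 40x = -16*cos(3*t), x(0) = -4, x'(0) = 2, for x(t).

Divide through by 4: x'' - 2x' + 10x = -4*cos(3*t).
Characteristic equation r² - 2r + 10 = 0 has discriminant (-2)² - 4·(10) = -36 < 0, so r = 1 ± 3i.
Hence x_h = C1*cos(3*t)*exp(t) + C2*exp(t)*sin(3*t).
Try x_p = A*cos(3*t) + B*sin(3*t). Substituting and equating the coefficients of cos(3t) and sin(3t) gives A = -4/37, B = 24/37, so x_p = -4*cos(3*t)/37 + 24*sin(3*t)/37.
General solution: x = -4*cos(3*t)/37 + 24*sin(3*t)/37 + C1*cos(3*t)*exp(t) + C2*exp(t)*sin(3*t).
Apply the initial conditions: x(0) = -4/37 + C1 = -4 and x'(0) = 72/37 + C1 + 3*C2 = 2. Solving gives C1 = -144/37, C2 = 146/111.

x = -4*cos(3*t)/37 + 24*sin(3*t)/37 - 144*cos(3*t)*exp(t)/37 + 146*exp(t)*sin(3*t)/111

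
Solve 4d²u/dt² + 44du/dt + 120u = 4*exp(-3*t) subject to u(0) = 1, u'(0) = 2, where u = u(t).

Divide through by 4: u'' + 11u' + 30u = exp(-3*t).
Characteristic equation r² + 11r + 30 = 0 factors as (r + 6)(r + 5) = 0, so r = -6, -5.
Hence u_h = C1*exp(-6*t) + C2*exp(-5*t).
Try u_p = A*exp(-3*t). Substituting into the equation and dividing by exp(-3*t) gives A = 1/6, so u_p = exp(-3*t)/6.
General solution: u = exp(-3*t)/6 + C1*exp(-6*t) + C2*exp(-5*t).
Apply the initial conditions: u(0) = 1/6 + C1 + C2 = 1 and u'(0) = -1/2 - 6*C1 - 5*C2 = 2. Solving gives C1 = -20/3, C2 = 15/2.

u = -20*exp(-6*t)/3 + exp(-3*t)/6 + 15*exp(-5*t)/2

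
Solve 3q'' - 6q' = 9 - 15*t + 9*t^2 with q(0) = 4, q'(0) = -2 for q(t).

Divide through by 3: q'' - 2q' = 3 - 5*t + 3*t^2.
Characteristic equation r² - 2r = 0 factors as (r - 2)r = 0, so r = 2, 0.
Hence q_h = C1*exp(2*t) + C2.
Since 0 is a characteristic root (multiplicity 1), multiply the polynomial trial by t: try q_p = t*(A0 + A1*t + A2*t^2). Substituting and matching coefficients of each power of t gives A0 = -1, A1 = 1/2, A2 = -1/2, so q_p = t^2/2 - t - t^3/2.
General solution: q = C2 + t^2/2 - t - t^3/2 + C1*exp(2*t).
Apply the initial conditions: q(0) = C1 + C2 = 4 and q'(0) = -1 + 2*C1 = -2. Solving gives C1 = -1/2, C2 = 9/2.

q = 9/2 + t**2/2 - t - t**3/2 - exp(2*t)/2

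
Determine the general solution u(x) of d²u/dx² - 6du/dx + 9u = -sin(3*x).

Characteristic equation r² - 6r + 9 = 0 has discriminant (-6)² - 4·(9) = 0, so r = 3 is a repeated root.
Hence u_h = (C1 + C2*x)*exp(3*x).
Try u_p = A*cos(3*x) + B*sin(3*x). Substituting and equating the coefficients of cos(3x) and sin(3x) gives A = -1/18, B = 0, so u_p = -cos(3*x)/18.

u = -cos(3*x)/18 + C1*exp(3*x) + C2*x*exp(3*x)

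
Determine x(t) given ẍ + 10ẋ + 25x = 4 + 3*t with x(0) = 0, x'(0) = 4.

Characteristic equation r² + 10r + 25 = 0 has discriminant (10)² - 4·(25) = 0, so r = -5 is a repeated root.
Hence x_h = (C1 + C2*t)*exp(-5*t).
For the particular solution try x_p = A0 + A1*t. Substituting and matching coefficients of each power of t gives A0 = 14/125, A1 = 3/25, so x_p = 14/125 + 3*t/25.
General solution: x = 14/125 + 3*t/25 + C1*exp(-5*t) + C2*t*exp(-5*t).
Apply the initial conditions: x(0) = 14/125 + C1 = 0 and x'(0) = 3/25 + C2 - 5*C1 = 4. Solving gives C1 = -14/125, C2 = 83/25.

x = 14/125 - 14*exp(-5*t)/125 + 3*t/25 + 83*t*exp(-5*t)/25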